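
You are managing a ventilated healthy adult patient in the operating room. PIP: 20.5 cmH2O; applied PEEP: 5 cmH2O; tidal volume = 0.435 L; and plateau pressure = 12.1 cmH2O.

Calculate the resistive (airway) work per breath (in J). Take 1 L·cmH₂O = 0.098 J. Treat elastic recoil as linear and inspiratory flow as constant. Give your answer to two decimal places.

0.36

With constant inspiratory flow the resistive pressure is constant at PIP − Pplat = 20.5 − 12.1 = 8.4 cmH2O, so resistive work = 8.4 × 0.435 = 3.654 L·cmH2O.
× 0.098 J/(L·cmH2O) → 0.3581 J.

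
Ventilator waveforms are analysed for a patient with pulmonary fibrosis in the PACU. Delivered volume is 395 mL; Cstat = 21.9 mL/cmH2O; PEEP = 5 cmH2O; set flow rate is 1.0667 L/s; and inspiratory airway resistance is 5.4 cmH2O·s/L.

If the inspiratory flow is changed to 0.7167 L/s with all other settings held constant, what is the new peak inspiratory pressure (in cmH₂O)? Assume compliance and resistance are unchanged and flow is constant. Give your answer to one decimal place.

26.9

PIP = Vt/C + R·V̇ + PEEP (constant-flow equation of motion).
Only the resistive term changes: ΔPIP = R × ΔV̇ = 5.4 × (0.7167 − 1.0667) = 5.4 × -0.35 = -1.89 cmH2O.
Original PIP = 395/21.9 + 5.4×1.0667 + 5 = 28.797 cmH2O; new PIP = 28.797 + (-1.89) = 26.907 cmH2O.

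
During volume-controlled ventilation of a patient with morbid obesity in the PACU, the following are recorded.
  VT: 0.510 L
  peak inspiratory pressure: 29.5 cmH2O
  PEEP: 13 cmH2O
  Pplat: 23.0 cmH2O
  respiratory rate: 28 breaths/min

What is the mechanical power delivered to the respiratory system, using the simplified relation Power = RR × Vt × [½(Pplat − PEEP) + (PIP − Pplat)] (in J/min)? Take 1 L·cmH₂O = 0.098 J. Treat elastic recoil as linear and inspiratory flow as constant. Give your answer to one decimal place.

16.1

Per-breath work = Vt × [½(Pplat−PEEP) + (PIP−Pplat)] = 0.510 × [0.5×10.0 + 6.5] = 0.510 × 11.5 = 5.865 L·cmH2O.
Power = 28 × 5.865 = 164.22 L·cmH2O/min.
× 0.098 J/(L·cmH2O) → 16.094 J/min.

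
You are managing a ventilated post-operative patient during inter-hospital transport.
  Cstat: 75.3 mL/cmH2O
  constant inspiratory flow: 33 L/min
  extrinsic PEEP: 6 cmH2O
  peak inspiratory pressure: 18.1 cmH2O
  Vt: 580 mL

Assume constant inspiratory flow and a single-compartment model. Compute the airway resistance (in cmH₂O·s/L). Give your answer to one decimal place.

8.0

Flow: 33 L/min ÷ 60 = 0.55 L/s.
Equation of motion (constant flow): PIP = Vt/C + R·V̇ + PEEP.
R·V̇ = PIP − Vt/C − PEEP = 18.1 − 580/75.3 − 6 = 18.1 − 7.703 − 6 = 4.397 cmH2O.
R = 4.397 / 0.55 = 7.995 cmH2O·s/L.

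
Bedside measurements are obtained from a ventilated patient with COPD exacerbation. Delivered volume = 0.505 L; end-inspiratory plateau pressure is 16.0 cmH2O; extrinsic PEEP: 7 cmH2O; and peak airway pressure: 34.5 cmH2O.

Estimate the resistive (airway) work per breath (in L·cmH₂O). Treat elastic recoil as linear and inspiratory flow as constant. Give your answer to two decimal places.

9.34

With constant inspiratory flow the resistive pressure is constant at PIP − Pplat = 34.5 − 16.0 = 18.5 cmH2O, so resistive work = 18.5 × 0.505 = 9.343 L·cmH2O.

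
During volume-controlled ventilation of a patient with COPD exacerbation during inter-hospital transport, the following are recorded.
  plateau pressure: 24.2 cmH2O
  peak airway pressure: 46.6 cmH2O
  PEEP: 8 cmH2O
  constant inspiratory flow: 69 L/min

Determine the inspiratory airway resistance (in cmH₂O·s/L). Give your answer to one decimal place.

19.5

Flow: 69 L/min ÷ 60 = 1.15 L/s.
Raw = (PIP − Pplat) / flow = (46.6 − 24.2) / 1.15 = 22.4 / 1.15 = 19.478 cmH2O·s/L.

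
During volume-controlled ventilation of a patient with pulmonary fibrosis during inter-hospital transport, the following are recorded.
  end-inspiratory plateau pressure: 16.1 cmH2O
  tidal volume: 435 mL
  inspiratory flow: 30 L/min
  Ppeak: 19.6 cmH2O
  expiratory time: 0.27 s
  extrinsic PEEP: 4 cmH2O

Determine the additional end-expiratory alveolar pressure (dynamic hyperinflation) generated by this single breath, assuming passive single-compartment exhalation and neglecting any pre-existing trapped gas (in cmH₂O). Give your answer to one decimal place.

Flow: 30 L/min ÷ 60 = 0.5 L/s.
R = (PIP − Pplat)/V̇ = (19.6 − 16.1) / 0.5 = 3.5/0.5 = 7.0 cmH2O·s/L.
C = Vt/(Pplat − PEEP) = 435.0 / (16.1 − 4) = 435.0/12.1 = 35.95 mL/cmH2O.
τ = R × C = 7.0 × 0.03595 L/cmH2O = 0.2517 s.
Fraction remaining = e^(−Te/τ) = e^(−0.27/0.2517) = 0.3421; trapped volume = 435.0 × 0.3421 = 148.81 mL.
Additional alveolar pressure from trapping ≈ V_trapped / C = 148.81 / 35.95 = 4.139 cmH2O.

4.1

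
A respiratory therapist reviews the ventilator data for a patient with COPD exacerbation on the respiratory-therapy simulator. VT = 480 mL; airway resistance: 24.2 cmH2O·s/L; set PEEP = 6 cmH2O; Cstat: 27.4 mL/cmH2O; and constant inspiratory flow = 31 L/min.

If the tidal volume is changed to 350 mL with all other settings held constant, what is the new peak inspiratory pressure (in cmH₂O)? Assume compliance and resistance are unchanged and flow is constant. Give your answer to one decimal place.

31.3

Flow: 31 L/min ÷ 60 = 0.5167 L/s.
PIP = Vt/C + R·V̇ + PEEP (constant-flow equation of motion).
Only the elastic term changes: ΔPIP = ΔVt / C = (350 − 480) / 27.4 = -4.745 cmH2O.
Original PIP = 480/27.4 + 24.2×0.5167 + 6 = 36.022 cmH2O; new PIP = 36.022 + (-4.745) = 31.277 cmH2O.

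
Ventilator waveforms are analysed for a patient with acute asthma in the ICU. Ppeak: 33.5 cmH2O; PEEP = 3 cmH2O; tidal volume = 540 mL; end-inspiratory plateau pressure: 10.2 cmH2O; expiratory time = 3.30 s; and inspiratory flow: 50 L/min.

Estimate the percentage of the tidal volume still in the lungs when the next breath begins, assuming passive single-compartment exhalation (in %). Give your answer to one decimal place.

20.7

Flow: 50 L/min ÷ 60 = 0.8333 L/s.
R = (PIP − Pplat)/V̇ = (33.5 − 10.2) / 0.8333 = 23.3/0.8333 = 27.961 cmH2O·s/L.
C = Vt/(Pplat − PEEP) = 540.0 / (10.2 − 3) = 540.0/7.2 = 75.0 mL/cmH2O.
τ = R × C = 27.961 × 0.075 L/cmH2O = 2.097 s.
Fraction remaining at end-expiration = e^(−Te/τ) = e^(−3.30/2.097) = 0.2073 → 20.73%.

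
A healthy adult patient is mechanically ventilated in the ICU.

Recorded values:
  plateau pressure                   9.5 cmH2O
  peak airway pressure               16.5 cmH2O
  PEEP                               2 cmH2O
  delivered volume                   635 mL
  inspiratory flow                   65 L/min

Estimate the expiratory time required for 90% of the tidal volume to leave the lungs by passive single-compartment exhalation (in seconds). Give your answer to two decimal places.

1.26

Flow: 65 L/min ÷ 60 = 1.0833 L/s.
R = (PIP − Pplat)/V̇ = (16.5 − 9.5) / 1.0833 = 7.0/1.0833 = 6.462 cmH2O·s/L.
C = Vt/(Pplat − PEEP) = 635.0 / (9.5 − 2) = 635.0/7.5 = 84.667 mL/cmH2O.
τ = R × C = 6.462 × 0.08467 L/cmH2O = 0.5471 s.
t = −τ·ln(1 − 0.90) = −0.5471·ln(0.1) = 1.26 s.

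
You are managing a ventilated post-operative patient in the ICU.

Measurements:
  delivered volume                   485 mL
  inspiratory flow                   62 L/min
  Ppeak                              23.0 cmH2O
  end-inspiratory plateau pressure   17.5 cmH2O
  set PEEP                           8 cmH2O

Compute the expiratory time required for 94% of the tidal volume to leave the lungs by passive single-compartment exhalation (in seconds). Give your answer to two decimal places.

0.76

Flow: 62 L/min ÷ 60 = 1.0333 L/s.
R = (PIP − Pplat)/V̇ = (23.0 − 17.5) / 1.0333 = 5.5/1.0333 = 5.323 cmH2O·s/L.
C = Vt/(Pplat − PEEP) = 485.0 / (17.5 − 8) = 485.0/9.5 = 51.053 mL/cmH2O.
τ = R × C = 5.323 × 0.05105 L/cmH2O = 0.2717 s.
t = −τ·ln(1 − 0.94) = −0.2717·ln(0.06) = 0.7644 s.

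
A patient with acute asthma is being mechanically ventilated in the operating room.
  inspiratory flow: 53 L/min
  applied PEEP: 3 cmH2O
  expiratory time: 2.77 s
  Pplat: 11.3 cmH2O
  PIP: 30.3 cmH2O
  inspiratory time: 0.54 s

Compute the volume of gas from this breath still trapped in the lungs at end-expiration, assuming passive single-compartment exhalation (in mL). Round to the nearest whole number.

Flow: 53 L/min ÷ 60 = 0.8833 L/s.
Vt = flow × Ti = 0.8833 L/s × 0.54 s × 1000 mL/L = 476.98 mL.
R = (PIP − Pplat)/V̇ = (30.3 − 11.3) / 0.8833 = 19.0/0.8833 = 21.51 cmH2O·s/L.
C = Vt/(Pplat − PEEP) = 476.98 / (11.3 − 3) = 476.98/8.3 = 57.467 mL/cmH2O.
τ = R × C = 21.51 × 0.05747 L/cmH2O = 1.236 s.
Fraction remaining = e^(−Te/τ) = e^(−2.77/1.236) = 0.1063.
Trapped volume = 476.98 × 0.1063 = 50.703 mL.

51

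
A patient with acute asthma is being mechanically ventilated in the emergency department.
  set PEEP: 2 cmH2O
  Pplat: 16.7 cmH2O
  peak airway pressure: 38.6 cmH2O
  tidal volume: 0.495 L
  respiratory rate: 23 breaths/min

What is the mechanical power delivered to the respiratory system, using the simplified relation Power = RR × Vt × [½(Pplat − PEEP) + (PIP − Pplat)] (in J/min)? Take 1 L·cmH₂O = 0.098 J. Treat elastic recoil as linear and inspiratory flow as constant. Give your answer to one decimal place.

Per-breath work = Vt × [½(Pplat−PEEP) + (PIP−Pplat)] = 0.495 × [0.5×14.7 + 21.9] = 0.495 × 29.25 = 14.479 L·cmH2O.
Power = 23 × 14.479 = 333.02 L·cmH2O/min.
× 0.098 J/(L·cmH2O) → 32.636 J/min.

32.6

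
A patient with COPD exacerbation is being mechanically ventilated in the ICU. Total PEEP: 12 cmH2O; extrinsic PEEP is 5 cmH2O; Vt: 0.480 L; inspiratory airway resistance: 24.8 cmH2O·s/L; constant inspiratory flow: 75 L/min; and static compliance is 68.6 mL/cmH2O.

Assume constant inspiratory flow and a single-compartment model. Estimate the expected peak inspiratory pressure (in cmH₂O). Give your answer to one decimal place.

50.0

Flow: 75 L/min ÷ 60 = 1.25 L/s.
Total PEEP = 12 cmH2O (set 5 + intrinsic 7); this is the baseline alveolar pressure.
Equation of motion (constant flow): PIP = Vt/C + R·V̇ + PEEP.
PIP = 480/68.6 + 24.8×1.25 + 12 = 6.997 + 31.0 + 12 = 49.997 cmH2O.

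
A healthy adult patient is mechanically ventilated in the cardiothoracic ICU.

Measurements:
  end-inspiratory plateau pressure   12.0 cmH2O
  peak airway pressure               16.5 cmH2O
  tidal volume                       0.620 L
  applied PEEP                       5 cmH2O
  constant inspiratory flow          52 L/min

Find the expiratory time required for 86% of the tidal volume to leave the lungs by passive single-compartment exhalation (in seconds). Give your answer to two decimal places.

Flow: 52 L/min ÷ 60 = 0.8667 L/s.
R = (PIP − Pplat)/V̇ = (16.5 − 12.0) / 0.8667 = 4.5/0.8667 = 5.192 cmH2O·s/L.
C = Vt/(Pplat − PEEP) = 620.0 / (12.0 − 5) = 620.0/7.0 = 88.571 mL/cmH2O.
τ = R × C = 5.192 × 0.08857 L/cmH2O = 0.4599 s.
t = −τ·ln(1 − 0.86) = −0.4599·ln(0.14) = 0.9042 s.

0.90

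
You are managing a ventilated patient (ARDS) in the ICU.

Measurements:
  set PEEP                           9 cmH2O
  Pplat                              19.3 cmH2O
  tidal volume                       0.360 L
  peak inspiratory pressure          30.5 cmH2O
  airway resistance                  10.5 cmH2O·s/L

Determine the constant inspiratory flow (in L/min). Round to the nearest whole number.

64

flow = (PIP − Pplat) / Raw = (30.5 − 19.3) / 10.5 = 1.067 L/s × 60 = 64.02 L/min.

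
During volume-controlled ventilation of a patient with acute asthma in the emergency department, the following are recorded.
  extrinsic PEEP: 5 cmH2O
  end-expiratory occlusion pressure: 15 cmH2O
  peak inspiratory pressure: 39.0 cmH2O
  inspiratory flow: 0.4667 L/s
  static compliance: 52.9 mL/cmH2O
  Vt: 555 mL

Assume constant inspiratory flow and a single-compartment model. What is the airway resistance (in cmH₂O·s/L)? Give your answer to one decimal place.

Total PEEP = 15 cmH2O (set 5 + intrinsic 10); this is the baseline alveolar pressure.
Equation of motion (constant flow): PIP = Vt/C + R·V̇ + PEEP.
R·V̇ = PIP − Vt/C − PEEP = 39.0 − 555/52.9 − 15 = 39.0 − 10.491 − 15 = 13.509 cmH2O.
R = 13.509 / 0.4667 = 28.946 cmH2O·s/L.

28.9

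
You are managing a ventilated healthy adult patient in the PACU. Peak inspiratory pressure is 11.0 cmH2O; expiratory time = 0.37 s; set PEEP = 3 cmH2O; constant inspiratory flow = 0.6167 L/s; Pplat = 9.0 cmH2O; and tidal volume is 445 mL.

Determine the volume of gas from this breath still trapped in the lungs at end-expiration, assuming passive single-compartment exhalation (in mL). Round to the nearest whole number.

96

R = (PIP − Pplat)/V̇ = (11.0 − 9.0) / 0.6167 = 2.0/0.6167 = 3.243 cmH2O·s/L.
C = Vt/(Pplat − PEEP) = 445.0 / (9.0 − 3) = 445.0/6.0 = 74.167 mL/cmH2O.
τ = R × C = 3.243 × 0.07417 L/cmH2O = 0.2405 s.
Fraction remaining = e^(−Te/τ) = e^(−0.37/0.2405) = 0.2147.
Trapped volume = 445.0 × 0.2147 = 95.542 mL.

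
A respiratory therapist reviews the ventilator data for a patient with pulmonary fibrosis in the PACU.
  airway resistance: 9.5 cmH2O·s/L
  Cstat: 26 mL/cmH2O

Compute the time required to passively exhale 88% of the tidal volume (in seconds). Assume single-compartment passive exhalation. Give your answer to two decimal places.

0.52

τ = R × C = 9.5 × 26 mL/cmH2O = 9.5 × 0.026 L/cmH2O = 0.247 s.
Exhaled fraction f = 1 − e^(−t/τ) → t = −τ·ln(1 − f) = −0.247·ln(0.12) = 0.5237 s.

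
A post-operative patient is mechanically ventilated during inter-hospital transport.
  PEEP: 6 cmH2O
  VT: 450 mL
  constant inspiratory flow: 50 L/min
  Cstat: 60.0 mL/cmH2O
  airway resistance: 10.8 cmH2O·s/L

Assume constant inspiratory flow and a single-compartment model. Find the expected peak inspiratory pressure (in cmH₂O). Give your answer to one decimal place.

22.5

Flow: 50 L/min ÷ 60 = 0.8333 L/s.
Equation of motion (constant flow): PIP = Vt/C + R·V̇ + PEEP.
PIP = 450/60.0 + 10.8×0.8333 + 6 = 7.5 + 9.0 + 6 = 22.5 cmH2O.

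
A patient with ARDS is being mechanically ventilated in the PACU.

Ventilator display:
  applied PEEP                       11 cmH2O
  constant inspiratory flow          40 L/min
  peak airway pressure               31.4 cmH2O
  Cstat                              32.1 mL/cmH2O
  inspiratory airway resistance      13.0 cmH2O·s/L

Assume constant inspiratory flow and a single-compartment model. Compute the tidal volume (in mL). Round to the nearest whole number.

377

Flow: 40 L/min ÷ 60 = 0.6667 L/s.
Equation of motion (constant flow): PIP = Vt/C + R·V̇ + PEEP.
Vt/C = PIP − R·V̇ − PEEP = 31.4 − 8.667 − 11 = 11.733 cmH2O.
Vt = C × 11.733 = 32.1 × 11.733 = 376.63 mL.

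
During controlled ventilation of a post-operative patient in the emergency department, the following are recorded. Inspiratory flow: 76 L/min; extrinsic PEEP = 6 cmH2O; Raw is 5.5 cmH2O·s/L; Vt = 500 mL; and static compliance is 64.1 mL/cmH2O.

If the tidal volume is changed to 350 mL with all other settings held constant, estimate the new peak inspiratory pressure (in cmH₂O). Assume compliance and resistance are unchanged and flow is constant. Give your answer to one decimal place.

18.4

Flow: 76 L/min ÷ 60 = 1.2667 L/s.
PIP = Vt/C + R·V̇ + PEEP (constant-flow equation of motion).
Only the elastic term changes: ΔPIP = ΔVt / C = (350 − 500) / 64.1 = -2.34 cmH2O.
Original PIP = 500/64.1 + 5.5×1.2667 + 6 = 20.767 cmH2O; new PIP = 20.767 + (-2.34) = 18.427 cmH2O.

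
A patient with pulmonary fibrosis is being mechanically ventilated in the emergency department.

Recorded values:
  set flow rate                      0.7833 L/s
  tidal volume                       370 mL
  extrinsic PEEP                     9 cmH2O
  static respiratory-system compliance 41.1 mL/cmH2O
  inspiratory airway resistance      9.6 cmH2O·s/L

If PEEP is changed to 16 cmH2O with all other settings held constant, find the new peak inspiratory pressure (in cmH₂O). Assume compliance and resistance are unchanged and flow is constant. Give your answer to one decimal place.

PIP = Vt/C + R·V̇ + PEEP (constant-flow equation of motion).
Only the baseline term changes: ΔPIP = ΔPEEP = 16 − 9 = 7.0 cmH2O.
Original PIP = 370/41.1 + 9.6×0.7833 + 9 = 25.522 cmH2O; new PIP = 25.522 + (7.0) = 32.522 cmH2O.

32.5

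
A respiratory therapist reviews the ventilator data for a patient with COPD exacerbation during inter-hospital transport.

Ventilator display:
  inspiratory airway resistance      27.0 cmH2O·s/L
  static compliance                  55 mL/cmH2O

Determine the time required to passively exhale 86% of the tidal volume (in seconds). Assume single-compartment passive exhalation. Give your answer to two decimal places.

τ = R × C = 27.0 × 55 mL/cmH2O = 27.0 × 0.055 L/cmH2O = 1.485 s.
Exhaled fraction f = 1 − e^(−t/τ) → t = −τ·ln(1 − f) = −1.485·ln(0.14) = 2.92 s.

2.92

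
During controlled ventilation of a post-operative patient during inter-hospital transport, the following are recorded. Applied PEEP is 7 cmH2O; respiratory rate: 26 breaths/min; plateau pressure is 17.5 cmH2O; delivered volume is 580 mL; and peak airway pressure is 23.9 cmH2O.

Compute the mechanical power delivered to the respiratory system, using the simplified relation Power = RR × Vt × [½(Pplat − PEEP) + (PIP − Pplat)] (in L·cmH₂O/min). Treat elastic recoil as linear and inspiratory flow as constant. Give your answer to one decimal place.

Per-breath work = Vt × [½(Pplat−PEEP) + (PIP−Pplat)] = 0.580 × [0.5×10.5 + 6.4] = 0.580 × 11.65 = 6.757 L·cmH2O.
Power = 26 × 6.757 = 175.68 L·cmH2O/min.

175.7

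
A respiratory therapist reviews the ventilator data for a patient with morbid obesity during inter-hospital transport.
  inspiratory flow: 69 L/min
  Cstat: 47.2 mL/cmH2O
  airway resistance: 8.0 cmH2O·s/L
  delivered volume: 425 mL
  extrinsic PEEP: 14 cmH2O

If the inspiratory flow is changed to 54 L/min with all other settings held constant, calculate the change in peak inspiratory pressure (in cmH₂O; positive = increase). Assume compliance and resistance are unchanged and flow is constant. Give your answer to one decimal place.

-2.0

Flow: 69 L/min ÷ 60 = 1.15 L/s.
New flow: 54 L/min ÷ 60 = 0.9 L/s.
PIP = Vt/C + R·V̇ + PEEP (constant-flow equation of motion).
Only the resistive term changes: ΔPIP = R × ΔV̇ = 8.0 × (0.9 − 1.15) = 8.0 × -0.25 = -2.0 cmH2O.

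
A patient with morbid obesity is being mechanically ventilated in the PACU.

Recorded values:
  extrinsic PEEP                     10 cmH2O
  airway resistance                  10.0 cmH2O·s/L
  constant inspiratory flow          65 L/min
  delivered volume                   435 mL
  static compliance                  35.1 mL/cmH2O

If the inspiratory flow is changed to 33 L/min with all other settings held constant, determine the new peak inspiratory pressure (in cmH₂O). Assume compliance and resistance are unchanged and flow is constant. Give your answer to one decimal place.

Flow: 65 L/min ÷ 60 = 1.0833 L/s.
New flow: 33 L/min ÷ 60 = 0.55 L/s.
PIP = Vt/C + R·V̇ + PEEP (constant-flow equation of motion).
Only the resistive term changes: ΔPIP = R × ΔV̇ = 10.0 × (0.55 − 1.0833) = 10.0 × -0.5333 = -5.333 cmH2O.
Original PIP = 435/35.1 + 10.0×1.0833 + 10 = 33.226 cmH2O; new PIP = 33.226 + (-5.333) = 27.893 cmH2O.

27.9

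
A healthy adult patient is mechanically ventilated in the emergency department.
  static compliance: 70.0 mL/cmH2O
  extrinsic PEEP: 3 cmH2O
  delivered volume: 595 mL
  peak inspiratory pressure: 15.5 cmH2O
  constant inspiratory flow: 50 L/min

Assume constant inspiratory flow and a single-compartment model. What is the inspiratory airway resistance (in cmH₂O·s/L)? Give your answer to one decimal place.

4.8

Flow: 50 L/min ÷ 60 = 0.8333 L/s.
Equation of motion (constant flow): PIP = Vt/C + R·V̇ + PEEP.
R·V̇ = PIP − Vt/C − PEEP = 15.5 − 595/70.0 − 3 = 15.5 − 8.5 − 3 = 4.0 cmH2O.
R = 4.0 / 0.8333 = 4.8 cmH2O·s/L.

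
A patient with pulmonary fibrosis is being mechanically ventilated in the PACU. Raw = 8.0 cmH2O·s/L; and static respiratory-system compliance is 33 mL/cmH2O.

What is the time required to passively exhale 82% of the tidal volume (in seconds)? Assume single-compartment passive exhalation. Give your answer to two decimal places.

0.45

τ = R × C = 8.0 × 33 mL/cmH2O = 8.0 × 0.033 L/cmH2O = 0.264 s.
Exhaled fraction f = 1 − e^(−t/τ) → t = −τ·ln(1 − f) = −0.264·ln(0.18) = 0.4527 s.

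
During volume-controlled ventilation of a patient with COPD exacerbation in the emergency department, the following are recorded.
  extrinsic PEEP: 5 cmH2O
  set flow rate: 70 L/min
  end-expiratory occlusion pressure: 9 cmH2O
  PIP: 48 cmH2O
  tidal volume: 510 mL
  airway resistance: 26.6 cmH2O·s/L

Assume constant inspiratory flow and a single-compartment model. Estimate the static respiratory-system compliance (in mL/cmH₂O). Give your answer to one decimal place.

64.0

Flow: 70 L/min ÷ 60 = 1.1667 L/s.
Total PEEP = 9 cmH2O (set 5 + intrinsic 4); this is the baseline alveolar pressure.
Equation of motion (constant flow): PIP = Vt/C + R·V̇ + PEEP.
Vt/C = PIP − R·V̇ − PEEP = 48 − 26.6×1.1667 − 9 = 48 − 31.034 − 9 = 7.966 cmH2O.
C = Vt / 7.966 = 510 / 7.966 = 64.022 mL/cmH2O.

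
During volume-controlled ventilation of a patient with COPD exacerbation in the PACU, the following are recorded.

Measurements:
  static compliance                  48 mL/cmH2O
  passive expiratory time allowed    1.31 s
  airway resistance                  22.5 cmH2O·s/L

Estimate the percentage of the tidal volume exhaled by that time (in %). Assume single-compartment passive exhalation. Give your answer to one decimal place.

τ = R × C = 22.5 × 48 mL/cmH2O = 22.5 × 0.048 L/cmH2O = 1.08 s.
Passive exhalation: V(t)/V₀ = e^(−t/τ) = e^(−1.31/1.08) = 0.2973.
Fraction exhaled = 1 − 0.2973 = 0.7027 → 70.27%.

70.3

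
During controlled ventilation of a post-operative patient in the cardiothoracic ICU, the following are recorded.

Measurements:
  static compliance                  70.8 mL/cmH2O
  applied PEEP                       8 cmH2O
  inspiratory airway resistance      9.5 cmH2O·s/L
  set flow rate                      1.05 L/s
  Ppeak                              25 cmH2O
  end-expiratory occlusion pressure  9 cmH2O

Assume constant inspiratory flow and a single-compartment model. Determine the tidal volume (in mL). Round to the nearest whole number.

427

Total PEEP = 9 cmH2O (set 8 + intrinsic 1); this is the baseline alveolar pressure.
Equation of motion (constant flow): PIP = Vt/C + R·V̇ + PEEP.
Vt/C = PIP − R·V̇ − PEEP = 25 − 9.975 − 9 = 6.025 cmH2O.
Vt = C × 6.025 = 70.8 × 6.025 = 426.57 mL.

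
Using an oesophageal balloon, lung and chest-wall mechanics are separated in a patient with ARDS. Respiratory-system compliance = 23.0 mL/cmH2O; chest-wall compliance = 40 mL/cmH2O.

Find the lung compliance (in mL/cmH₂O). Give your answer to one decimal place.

54.1

1/CL = 1/Crs − 1/Ccw.
1/CL = 1/23.0 − 1/40 = 0.01848.
CL = 54.113 mL/cmH2O.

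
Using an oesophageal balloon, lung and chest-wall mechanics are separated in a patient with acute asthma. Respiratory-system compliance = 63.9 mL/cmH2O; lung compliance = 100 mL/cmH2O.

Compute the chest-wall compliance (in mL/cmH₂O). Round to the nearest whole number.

177

1/Ccw = 1/Crs − 1/CL.
1/Ccw = 1/63.9 − 1/100 = 0.005649.
Ccw = 177.02 mL/cmH2O.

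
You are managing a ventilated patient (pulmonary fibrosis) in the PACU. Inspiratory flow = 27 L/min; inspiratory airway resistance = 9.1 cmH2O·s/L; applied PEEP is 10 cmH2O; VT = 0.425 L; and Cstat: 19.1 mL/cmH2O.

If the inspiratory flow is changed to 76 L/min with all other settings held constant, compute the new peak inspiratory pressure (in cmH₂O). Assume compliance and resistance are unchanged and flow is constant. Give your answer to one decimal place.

43.8

Flow: 27 L/min ÷ 60 = 0.45 L/s.
New flow: 76 L/min ÷ 60 = 1.2667 L/s.
PIP = Vt/C + R·V̇ + PEEP (constant-flow equation of motion).
Only the resistive term changes: ΔPIP = R × ΔV̇ = 9.1 × (1.2667 − 0.45) = 9.1 × 0.8167 = 7.432 cmH2O.
Original PIP = 425/19.1 + 9.1×0.45 + 10 = 36.346 cmH2O; new PIP = 36.346 + (7.432) = 43.778 cmH2O.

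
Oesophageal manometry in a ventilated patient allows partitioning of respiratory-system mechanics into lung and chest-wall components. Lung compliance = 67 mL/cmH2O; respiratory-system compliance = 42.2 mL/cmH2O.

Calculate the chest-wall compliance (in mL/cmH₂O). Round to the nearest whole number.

1/Ccw = 1/Crs − 1/CL.
1/Ccw = 1/42.2 − 1/67 = 0.008771.
Ccw = 114.01 mL/cmH2O.

114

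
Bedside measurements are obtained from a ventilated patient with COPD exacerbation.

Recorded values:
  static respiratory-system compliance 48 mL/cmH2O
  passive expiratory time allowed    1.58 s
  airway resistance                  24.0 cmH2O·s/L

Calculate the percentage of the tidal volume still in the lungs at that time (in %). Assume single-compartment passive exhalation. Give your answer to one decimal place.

τ = R × C = 24.0 × 48 mL/cmH2O = 24.0 × 0.048 L/cmH2O = 1.152 s.
Passive exhalation: V(t)/V₀ = e^(−t/τ) = e^(−1.58/1.152) = 0.2537.
Fraction remaining = 0.2537 → 25.37%.

25.4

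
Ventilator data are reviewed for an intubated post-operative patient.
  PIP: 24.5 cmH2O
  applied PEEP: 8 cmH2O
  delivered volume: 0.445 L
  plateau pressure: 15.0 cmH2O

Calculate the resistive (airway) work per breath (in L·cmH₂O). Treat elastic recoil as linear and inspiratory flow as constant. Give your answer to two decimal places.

4.23

With constant inspiratory flow the resistive pressure is constant at PIP − Pplat = 24.5 − 15.0 = 9.5 cmH2O, so resistive work = 9.5 × 0.445 = 4.228 L·cmH2O.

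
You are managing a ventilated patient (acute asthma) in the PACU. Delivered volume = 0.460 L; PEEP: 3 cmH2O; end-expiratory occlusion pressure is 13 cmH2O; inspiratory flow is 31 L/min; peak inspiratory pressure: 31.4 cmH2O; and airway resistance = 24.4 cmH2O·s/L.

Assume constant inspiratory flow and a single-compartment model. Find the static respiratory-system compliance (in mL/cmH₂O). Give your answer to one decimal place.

79.4

Flow: 31 L/min ÷ 60 = 0.5167 L/s.
Total PEEP = 13 cmH2O (set 3 + intrinsic 10); this is the baseline alveolar pressure.
Equation of motion (constant flow): PIP = Vt/C + R·V̇ + PEEP.
Vt/C = PIP − R·V̇ − PEEP = 31.4 − 24.4×0.5167 − 13 = 31.4 − 12.607 − 13 = 5.793 cmH2O.
C = Vt / 5.793 = 460 / 5.793 = 79.406 mL/cmH2O.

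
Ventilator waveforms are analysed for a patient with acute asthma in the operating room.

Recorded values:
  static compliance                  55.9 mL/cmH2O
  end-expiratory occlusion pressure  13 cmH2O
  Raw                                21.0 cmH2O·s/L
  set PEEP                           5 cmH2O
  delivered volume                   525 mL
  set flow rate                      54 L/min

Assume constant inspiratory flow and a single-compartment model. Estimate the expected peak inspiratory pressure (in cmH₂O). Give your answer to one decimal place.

41.3

Flow: 54 L/min ÷ 60 = 0.9 L/s.
Total PEEP = 13 cmH2O (set 5 + intrinsic 8); this is the baseline alveolar pressure.
Equation of motion (constant flow): PIP = Vt/C + R·V̇ + PEEP.
PIP = 525/55.9 + 21.0×0.9 + 13 = 9.392 + 18.9 + 13 = 41.292 cmH2O.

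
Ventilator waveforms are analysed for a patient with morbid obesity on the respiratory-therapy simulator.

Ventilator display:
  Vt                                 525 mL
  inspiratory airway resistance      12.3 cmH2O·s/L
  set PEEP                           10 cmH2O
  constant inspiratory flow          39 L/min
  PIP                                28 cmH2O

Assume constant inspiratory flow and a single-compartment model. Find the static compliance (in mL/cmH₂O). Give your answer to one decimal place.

52.5

Flow: 39 L/min ÷ 60 = 0.65 L/s.
Equation of motion (constant flow): PIP = Vt/C + R·V̇ + PEEP.
Vt/C = PIP − R·V̇ − PEEP = 28 − 12.3×0.65 − 10 = 28 − 7.995 − 10 = 10.005 cmH2O.
C = Vt / 10.005 = 525 / 10.005 = 52.474 mL/cmH2O.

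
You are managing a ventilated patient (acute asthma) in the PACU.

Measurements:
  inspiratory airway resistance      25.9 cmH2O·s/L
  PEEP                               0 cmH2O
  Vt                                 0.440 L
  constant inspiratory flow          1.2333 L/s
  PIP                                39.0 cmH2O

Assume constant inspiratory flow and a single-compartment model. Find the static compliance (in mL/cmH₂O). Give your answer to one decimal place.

62.3

Equation of motion (constant flow): PIP = Vt/C + R·V̇ + PEEP.
Vt/C = PIP − R·V̇ − PEEP = 39.0 − 25.9×1.2333 − 0 = 39.0 − 31.942 − 0 = 7.058 cmH2O.
C = Vt / 7.058 = 440 / 7.058 = 62.341 mL/cmH2O.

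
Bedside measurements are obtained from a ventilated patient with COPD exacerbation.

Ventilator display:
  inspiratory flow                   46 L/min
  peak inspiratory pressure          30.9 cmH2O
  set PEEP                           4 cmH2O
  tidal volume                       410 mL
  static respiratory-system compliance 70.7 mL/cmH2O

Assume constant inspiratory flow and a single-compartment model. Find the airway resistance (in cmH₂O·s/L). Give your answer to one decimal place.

Flow: 46 L/min ÷ 60 = 0.7667 L/s.
Equation of motion (constant flow): PIP = Vt/C + R·V̇ + PEEP.
R·V̇ = PIP − Vt/C − PEEP = 30.9 − 410/70.7 − 4 = 30.9 − 5.799 − 4 = 21.101 cmH2O.
R = 21.101 / 0.7667 = 27.522 cmH2O·s/L.

27.5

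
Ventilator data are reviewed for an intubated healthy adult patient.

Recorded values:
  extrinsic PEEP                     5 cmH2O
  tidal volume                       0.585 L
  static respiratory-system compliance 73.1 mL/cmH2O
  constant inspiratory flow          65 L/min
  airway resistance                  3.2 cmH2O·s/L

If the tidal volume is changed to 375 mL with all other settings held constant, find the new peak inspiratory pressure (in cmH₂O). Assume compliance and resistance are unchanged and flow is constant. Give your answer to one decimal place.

Flow: 65 L/min ÷ 60 = 1.0833 L/s.
PIP = Vt/C + R·V̇ + PEEP (constant-flow equation of motion).
Only the elastic term changes: ΔPIP = ΔVt / C = (375 − 585) / 73.1 = -2.873 cmH2O.
Original PIP = 585/73.1 + 3.2×1.0833 + 5 = 16.469 cmH2O; new PIP = 16.469 + (-2.873) = 13.596 cmH2O.

13.6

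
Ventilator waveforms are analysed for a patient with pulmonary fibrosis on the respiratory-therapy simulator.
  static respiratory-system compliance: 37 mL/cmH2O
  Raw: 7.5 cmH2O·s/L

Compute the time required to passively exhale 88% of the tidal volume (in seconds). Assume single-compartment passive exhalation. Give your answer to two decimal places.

0.59

τ = R × C = 7.5 × 37 mL/cmH2O = 7.5 × 0.037 L/cmH2O = 0.2775 s.
Exhaled fraction f = 1 − e^(−t/τ) → t = −τ·ln(1 − f) = −0.2775·ln(0.12) = 0.5884 s.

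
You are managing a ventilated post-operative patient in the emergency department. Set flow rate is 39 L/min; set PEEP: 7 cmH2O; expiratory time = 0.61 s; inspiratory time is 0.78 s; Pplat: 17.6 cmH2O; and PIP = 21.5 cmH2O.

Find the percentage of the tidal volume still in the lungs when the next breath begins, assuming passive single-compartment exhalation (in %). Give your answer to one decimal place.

11.9

Flow: 39 L/min ÷ 60 = 0.65 L/s.
Vt = flow × Ti = 0.65 L/s × 0.78 s × 1000 mL/L = 507.0 mL.
R = (PIP − Pplat)/V̇ = (21.5 − 17.6) / 0.65 = 3.9/0.65 = 6.0 cmH2O·s/L.
C = Vt/(Pplat − PEEP) = 507.0 / (17.6 − 7) = 507.0/10.6 = 47.83 mL/cmH2O.
τ = R × C = 6.0 × 0.04783 L/cmH2O = 0.287 s.
Fraction remaining at end-expiration = e^(−Te/τ) = e^(−0.61/0.287) = 0.1194 → 11.94%.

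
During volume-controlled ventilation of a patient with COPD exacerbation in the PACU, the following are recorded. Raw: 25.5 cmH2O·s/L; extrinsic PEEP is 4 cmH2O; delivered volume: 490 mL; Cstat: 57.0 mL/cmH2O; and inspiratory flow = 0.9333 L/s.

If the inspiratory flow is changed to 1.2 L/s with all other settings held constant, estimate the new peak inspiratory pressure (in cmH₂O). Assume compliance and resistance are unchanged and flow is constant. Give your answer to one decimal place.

PIP = Vt/C + R·V̇ + PEEP (constant-flow equation of motion).
Only the resistive term changes: ΔPIP = R × ΔV̇ = 25.5 × (1.2 − 0.9333) = 25.5 × 0.2667 = 6.801 cmH2O.
Original PIP = 490/57.0 + 25.5×0.9333 + 4 = 36.396 cmH2O; new PIP = 36.396 + (6.801) = 43.197 cmH2O.

43.2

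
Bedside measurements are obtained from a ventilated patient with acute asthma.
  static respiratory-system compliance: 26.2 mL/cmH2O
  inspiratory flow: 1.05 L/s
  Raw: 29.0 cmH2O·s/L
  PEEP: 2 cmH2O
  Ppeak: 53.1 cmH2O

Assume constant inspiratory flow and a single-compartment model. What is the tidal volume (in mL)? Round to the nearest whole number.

541

Equation of motion (constant flow): PIP = Vt/C + R·V̇ + PEEP.
Vt/C = PIP − R·V̇ − PEEP = 53.1 − 30.45 − 2 = 20.65 cmH2O.
Vt = C × 20.65 = 26.2 × 20.65 = 541.03 mL.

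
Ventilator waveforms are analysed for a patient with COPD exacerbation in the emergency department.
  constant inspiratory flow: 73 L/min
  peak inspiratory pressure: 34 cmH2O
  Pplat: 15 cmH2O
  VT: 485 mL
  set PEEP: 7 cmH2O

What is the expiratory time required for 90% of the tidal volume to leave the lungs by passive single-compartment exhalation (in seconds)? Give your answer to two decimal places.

Flow: 73 L/min ÷ 60 = 1.2167 L/s.
R = (PIP − Pplat)/V̇ = (34 − 15) / 1.2167 = 19.0/1.2167 = 15.616 cmH2O·s/L.
C = Vt/(Pplat − PEEP) = 485.0 / (15 − 7) = 485.0/8.0 = 60.625 mL/cmH2O.
τ = R × C = 15.616 × 0.06063 L/cmH2O = 0.9468 s.
t = −τ·ln(1 − 0.90) = −0.9468·ln(0.1) = 2.18 s.

2.18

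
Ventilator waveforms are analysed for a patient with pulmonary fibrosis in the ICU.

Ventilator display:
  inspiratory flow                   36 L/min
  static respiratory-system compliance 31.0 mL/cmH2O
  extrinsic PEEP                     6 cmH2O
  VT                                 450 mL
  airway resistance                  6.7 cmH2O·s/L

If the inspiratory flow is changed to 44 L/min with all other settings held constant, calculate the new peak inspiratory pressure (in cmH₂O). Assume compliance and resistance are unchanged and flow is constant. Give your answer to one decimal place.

Flow: 36 L/min ÷ 60 = 0.6 L/s.
New flow: 44 L/min ÷ 60 = 0.7333 L/s.
PIP = Vt/C + R·V̇ + PEEP (constant-flow equation of motion).
Only the resistive term changes: ΔPIP = R × ΔV̇ = 6.7 × (0.7333 − 0.6) = 6.7 × 0.1333 = 0.8931 cmH2O.
Original PIP = 450/31.0 + 6.7×0.6 + 6 = 24.536 cmH2O; new PIP = 24.536 + (0.8931) = 25.429 cmH2O.

25.4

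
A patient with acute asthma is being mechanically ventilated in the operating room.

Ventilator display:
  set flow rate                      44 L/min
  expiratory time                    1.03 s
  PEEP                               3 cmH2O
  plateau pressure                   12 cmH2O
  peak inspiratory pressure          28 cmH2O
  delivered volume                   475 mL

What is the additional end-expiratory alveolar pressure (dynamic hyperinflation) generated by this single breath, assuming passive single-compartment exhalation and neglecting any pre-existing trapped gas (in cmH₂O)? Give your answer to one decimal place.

Flow: 44 L/min ÷ 60 = 0.7333 L/s.
R = (PIP − Pplat)/V̇ = (28 − 12) / 0.7333 = 16.0/0.7333 = 21.819 cmH2O·s/L.
C = Vt/(Pplat − PEEP) = 475.0 / (12 − 3) = 475.0/9.0 = 52.778 mL/cmH2O.
τ = R × C = 21.819 × 0.05278 L/cmH2O = 1.152 s.
Fraction remaining = e^(−Te/τ) = e^(−1.03/1.152) = 0.409; trapped volume = 475.0 × 0.409 = 194.28 mL.
Additional alveolar pressure from trapping ≈ V_trapped / C = 194.28 / 52.778 = 3.681 cmH2O.

3.7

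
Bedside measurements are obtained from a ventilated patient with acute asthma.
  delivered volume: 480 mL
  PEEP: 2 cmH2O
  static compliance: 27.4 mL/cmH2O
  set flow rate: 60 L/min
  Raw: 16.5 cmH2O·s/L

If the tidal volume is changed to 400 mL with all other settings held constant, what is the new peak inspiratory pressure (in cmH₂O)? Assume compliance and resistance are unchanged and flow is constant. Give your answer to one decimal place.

33.1

Flow: 60 L/min ÷ 60 = 1 L/s.
PIP = Vt/C + R·V̇ + PEEP (constant-flow equation of motion).
Only the elastic term changes: ΔPIP = ΔVt / C = (400 − 480) / 27.4 = -2.92 cmH2O.
Original PIP = 480/27.4 + 16.5×1 + 2 = 36.018 cmH2O; new PIP = 36.018 + (-2.92) = 33.098 cmH2O.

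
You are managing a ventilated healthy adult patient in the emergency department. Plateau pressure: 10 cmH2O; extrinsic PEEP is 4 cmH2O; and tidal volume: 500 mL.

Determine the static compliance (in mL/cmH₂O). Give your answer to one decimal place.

83.3

Cstat = Vt / (Pplat − PEEP) = 500 / (10 − 4) = 500 / 6.0 = 83.333 mL/cmH2O.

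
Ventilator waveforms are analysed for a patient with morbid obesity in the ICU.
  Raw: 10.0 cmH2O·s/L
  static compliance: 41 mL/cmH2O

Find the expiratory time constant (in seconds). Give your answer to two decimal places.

0.41

τ = R × C = 10.0 × 41 mL/cmH2O = 10.0 × 0.041 L/cmH2O = 0.41 s.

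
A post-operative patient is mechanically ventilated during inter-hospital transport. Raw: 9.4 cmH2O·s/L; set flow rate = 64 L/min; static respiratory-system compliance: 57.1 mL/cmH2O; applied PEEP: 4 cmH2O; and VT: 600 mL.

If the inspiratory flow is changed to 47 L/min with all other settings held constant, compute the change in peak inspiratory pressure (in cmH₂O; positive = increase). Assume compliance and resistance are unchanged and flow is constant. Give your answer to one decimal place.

-2.7

Flow: 64 L/min ÷ 60 = 1.0667 L/s.
New flow: 47 L/min ÷ 60 = 0.7833 L/s.
PIP = Vt/C + R·V̇ + PEEP (constant-flow equation of motion).
Only the resistive term changes: ΔPIP = R × ΔV̇ = 9.4 × (0.7833 − 1.0667) = 9.4 × -0.2834 = -2.664 cmH2O.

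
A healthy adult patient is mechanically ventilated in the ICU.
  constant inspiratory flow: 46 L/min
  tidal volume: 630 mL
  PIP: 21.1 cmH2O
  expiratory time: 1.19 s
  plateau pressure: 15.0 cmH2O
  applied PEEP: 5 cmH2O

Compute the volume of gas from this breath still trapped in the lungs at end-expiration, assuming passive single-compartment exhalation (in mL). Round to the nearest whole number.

59

Flow: 46 L/min ÷ 60 = 0.7667 L/s.
R = (PIP − Pplat)/V̇ = (21.1 − 15.0) / 0.7667 = 6.1/0.7667 = 7.956 cmH2O·s/L.
C = Vt/(Pplat − PEEP) = 630.0 / (15.0 − 5) = 630.0/10.0 = 63.0 mL/cmH2O.
τ = R × C = 7.956 × 0.063 L/cmH2O = 0.5012 s.
Fraction remaining = e^(−Te/τ) = e^(−1.19/0.5012) = 0.09308.
Trapped volume = 630.0 × 0.09308 = 58.64 mL.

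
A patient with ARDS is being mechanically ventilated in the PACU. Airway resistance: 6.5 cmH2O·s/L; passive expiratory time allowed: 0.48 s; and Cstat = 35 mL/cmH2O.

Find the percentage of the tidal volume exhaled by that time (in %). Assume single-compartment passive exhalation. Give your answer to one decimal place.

87.9

τ = R × C = 6.5 × 35 mL/cmH2O = 6.5 × 0.035 L/cmH2O = 0.2275 s.
Passive exhalation: V(t)/V₀ = e^(−t/τ) = e^(−0.48/0.2275) = 0.1213.
Fraction exhaled = 1 − 0.1213 = 0.8787 → 87.87%.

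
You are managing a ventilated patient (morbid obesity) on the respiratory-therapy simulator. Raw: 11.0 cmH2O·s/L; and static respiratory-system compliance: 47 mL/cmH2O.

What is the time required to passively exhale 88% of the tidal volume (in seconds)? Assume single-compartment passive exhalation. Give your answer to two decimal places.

τ = R × C = 11.0 × 47 mL/cmH2O = 11.0 × 0.047 L/cmH2O = 0.517 s.
Exhaled fraction f = 1 − e^(−t/τ) → t = −τ·ln(1 − f) = −0.517·ln(0.12) = 1.096 s.

1.10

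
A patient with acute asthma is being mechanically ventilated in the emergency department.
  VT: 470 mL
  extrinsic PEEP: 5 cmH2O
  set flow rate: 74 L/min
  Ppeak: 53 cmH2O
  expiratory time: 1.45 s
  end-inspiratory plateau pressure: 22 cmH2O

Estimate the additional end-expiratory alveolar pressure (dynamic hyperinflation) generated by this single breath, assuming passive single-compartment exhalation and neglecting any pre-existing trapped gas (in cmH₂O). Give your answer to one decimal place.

2.1

Flow: 74 L/min ÷ 60 = 1.2333 L/s.
R = (PIP − Pplat)/V̇ = (53 − 22) / 1.2333 = 31.0/1.2333 = 25.136 cmH2O·s/L.
C = Vt/(Pplat − PEEP) = 470.0 / (22 − 5) = 470.0/17.0 = 27.647 mL/cmH2O.
τ = R × C = 25.136 × 0.02765 L/cmH2O = 0.695 s.
Fraction remaining = e^(−Te/τ) = e^(−1.45/0.695) = 0.1241; trapped volume = 470.0 × 0.1241 = 58.327 mL.
Additional alveolar pressure from trapping ≈ V_trapped / C = 58.327 / 27.647 = 2.11 cmH2O.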